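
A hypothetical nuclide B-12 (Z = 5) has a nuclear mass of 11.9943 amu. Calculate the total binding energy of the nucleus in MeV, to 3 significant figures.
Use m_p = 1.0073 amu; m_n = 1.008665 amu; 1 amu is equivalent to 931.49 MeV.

The nucleus contains 5 protons and 12 − 5 = 7 neutrons.
Σm = 5·m_p + 7·m_n = 5.0365 + 7.060655 = 12.097155 amu
The mass defect is 12.097155 − 11.9943 = 0.102855 amu.
E_B = 0.102855 × 931.49 = 95.8084 MeV

95.8 MeV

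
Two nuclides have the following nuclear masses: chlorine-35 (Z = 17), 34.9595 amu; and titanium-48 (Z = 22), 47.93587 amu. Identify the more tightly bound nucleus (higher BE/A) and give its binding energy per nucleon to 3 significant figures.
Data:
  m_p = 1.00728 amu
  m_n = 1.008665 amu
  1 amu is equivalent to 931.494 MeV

titanium-48; 8.72 MeV/nucleon

chlorine-35: Σm = 17(1.00728) + 18(1.008665) = 35.279730 amu; Δm = 0.320230 amu; E_B = 298.29 MeV; E_B/A = 8.523 MeV
titanium-48: Σm = 22(1.00728) + 26(1.008665) = 48.385450 amu; Δm = 0.449580 amu; E_B = 418.78 MeV; E_B/A = 8.7246 MeV
titanium-48 has the higher binding energy per nucleon, so it is the more tightly bound nucleus.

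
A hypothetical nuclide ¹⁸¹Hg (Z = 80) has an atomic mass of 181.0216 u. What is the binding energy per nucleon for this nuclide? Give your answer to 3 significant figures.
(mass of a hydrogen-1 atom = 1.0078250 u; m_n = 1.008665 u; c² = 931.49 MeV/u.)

Mass of separated nucleons = 80(1.0078250) + 101(1.008665) = 80.6260000 + 101.875165 = 182.5011650 u
Δm = 182.5011650 − 181.0216 = 1.4795650 u
Converting to energy: 1.4795650 u × 931.49 MeV/u = 1378.20 MeV
BE/A = 1378.20 MeV / 181 = 7.614 MeV/nucleon

7.61 MeV/nucleon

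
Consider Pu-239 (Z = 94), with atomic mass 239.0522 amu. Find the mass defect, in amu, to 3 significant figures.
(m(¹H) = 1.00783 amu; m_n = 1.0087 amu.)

Mass of separated nucleons = 94(1.00783) + 145(1.0087) = 94.73602 + 146.2615 = 240.99752 amu
Mass defect Δm = 240.99752 − 239.0522 = 1.94532 amu

1.95 amu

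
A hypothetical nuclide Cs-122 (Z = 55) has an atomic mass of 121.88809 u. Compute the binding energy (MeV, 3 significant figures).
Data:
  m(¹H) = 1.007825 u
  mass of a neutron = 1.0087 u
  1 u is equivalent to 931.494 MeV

1050 MeV

With 55 protons and 67 neutrons (A = 122):
Mass of separated nucleons = 55(1.007825) + 67(1.0087) = 55.430375 + 67.5829 = 123.013275 u
Δm = 123.013275 − 121.88809 = 1.125185 u
Binding energy = Δm·c² = 1.125185 × 931.494 MeV/u = 1048.10 MeV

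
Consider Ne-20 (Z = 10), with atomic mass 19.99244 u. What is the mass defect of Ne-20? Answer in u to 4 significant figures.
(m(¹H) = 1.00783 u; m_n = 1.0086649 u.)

0.1725 u

Σm = 10·m(¹H) + 10·m_n = 10.07830 + 10.0866490 = 20.1649490 u
Δm = 20.1649490 − 19.99244 = 0.1725090 u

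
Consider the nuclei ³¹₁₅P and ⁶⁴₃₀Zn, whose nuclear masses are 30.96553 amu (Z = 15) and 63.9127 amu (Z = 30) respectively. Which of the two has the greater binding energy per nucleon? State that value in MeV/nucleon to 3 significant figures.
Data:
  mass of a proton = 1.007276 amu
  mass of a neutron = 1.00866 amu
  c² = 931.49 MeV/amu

⁶⁴₃₀Zn; 8.73 MeV/nucleon

³¹₁₅P: Σm = 15(1.007276) + 16(1.00866) = 31.247700 amu; Δm = 0.282170 amu; E_B = 262.84 MeV; E_B/A = 8.479 MeV
⁶⁴₃₀Zn: Σm = 30(1.007276) + 34(1.00866) = 64.512720 amu; Δm = 0.600020 amu; E_B = 558.91 MeV; E_B/A = 8.733 MeV
⁶⁴₃₀Zn has the higher binding energy per nucleon, so it is the more tightly bound nucleus.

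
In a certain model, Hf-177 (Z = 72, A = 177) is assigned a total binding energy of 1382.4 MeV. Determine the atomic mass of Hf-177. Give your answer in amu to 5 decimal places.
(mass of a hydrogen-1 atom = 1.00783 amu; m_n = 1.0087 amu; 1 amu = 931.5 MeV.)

Mass defect = 1382.4 MeV / (931.5 MeV/amu) = 1.4840580 amu
Constituent mass = 72(1.00783) + 105(1.0087) = 178.47726 amu
Atomic mass = 178.47726 − 1.4840580 = 176.9932020 amu ≈ 176.99320 amu (to 5 decimal places)

176.99320 amu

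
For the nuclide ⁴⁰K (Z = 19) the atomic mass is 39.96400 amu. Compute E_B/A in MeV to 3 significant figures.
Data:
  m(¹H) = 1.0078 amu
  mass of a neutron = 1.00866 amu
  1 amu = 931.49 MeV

With 19 protons and 21 neutrons (A = 40):
Total constituent mass: 19 × 1.0078 + 21 × 1.00866 = 40.33006 amu
Δm = 40.33006 − 39.96400 = 0.36606 amu
Binding energy = Δm·c² = 0.36606 × 931.49 MeV/amu = 340.981 MeV
BE/A = 340.981 MeV / 40 = 8.5245 MeV/nucleon

8.52 MeV/nucleon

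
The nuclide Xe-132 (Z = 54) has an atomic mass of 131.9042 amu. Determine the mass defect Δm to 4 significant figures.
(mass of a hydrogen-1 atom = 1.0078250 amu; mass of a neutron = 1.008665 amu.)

1.194 amu

Mass of separated nucleons = 54(1.0078250) + 78(1.008665) = 54.4225500 + 78.675870 = 133.0984200 amu
Δm = 133.0984200 − 131.9042 = 1.1942200 amu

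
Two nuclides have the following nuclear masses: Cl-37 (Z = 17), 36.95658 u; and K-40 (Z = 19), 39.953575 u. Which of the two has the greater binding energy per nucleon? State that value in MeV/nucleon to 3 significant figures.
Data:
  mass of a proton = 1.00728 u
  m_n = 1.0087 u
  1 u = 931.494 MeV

Cl-37; 8.59 MeV/nucleon

Cl-37: Σm = 17(1.00728) + 20(1.0087) = 37.29776 u; Δm = 0.34118 u; E_B = 317.81 MeV; E_B/A = 8.589 MeV
K-40: Σm = 19(1.00728) + 21(1.0087) = 40.32102 u; Δm = 0.367445 u; E_B = 342.27 MeV; E_B/A = 8.557 MeV
Cl-37 has the higher binding energy per nucleon, so it is the more tightly bound nucleus.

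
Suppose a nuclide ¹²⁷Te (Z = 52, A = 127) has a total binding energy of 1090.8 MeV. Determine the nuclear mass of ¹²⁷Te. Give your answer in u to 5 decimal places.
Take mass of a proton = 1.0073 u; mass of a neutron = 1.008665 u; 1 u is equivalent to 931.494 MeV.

126.85845 u

Mass defect = 1090.8 MeV / (931.494 MeV/u) = 1.1710220 u
Constituent mass = 52(1.0073) + 75(1.008665) = 128.029475 u
Nuclear mass = 128.029475 − 1.1710220 = 126.8584530 u ≈ 126.85845 u (to 5 decimal places)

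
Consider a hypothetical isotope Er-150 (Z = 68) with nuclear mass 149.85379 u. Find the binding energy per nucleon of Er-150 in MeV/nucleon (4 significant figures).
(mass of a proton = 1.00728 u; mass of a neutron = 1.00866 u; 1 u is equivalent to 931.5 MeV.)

8.392 MeV/nucleon

The nucleus contains 68 protons and 150 − 68 = 82 neutrons.
Σm = 68·m_p + 82·m_n = 68.49504 + 82.71012 = 151.20516 u
Δm = 151.20516 − 149.85379 = 1.35137 u
Binding energy = Δm·c² = 1.35137 × 931.5 MeV/u = 1258.80 MeV
Dividing by A = 150 gives 8.392 MeV per nucleon.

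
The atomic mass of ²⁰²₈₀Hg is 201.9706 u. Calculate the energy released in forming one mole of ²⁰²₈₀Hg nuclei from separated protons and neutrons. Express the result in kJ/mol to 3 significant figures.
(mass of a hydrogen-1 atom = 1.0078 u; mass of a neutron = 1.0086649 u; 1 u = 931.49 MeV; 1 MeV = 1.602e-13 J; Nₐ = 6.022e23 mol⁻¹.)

1.54e+11 kJ/mol

With 80 protons and 122 neutrons (A = 202):
Σm = 80·m(¹H) + 122·m_n = 80.6240 + 123.0571178 = 203.6811178 u
Mass defect Δm = 203.6811178 − 201.9706 = 1.7105178 u
E_B = 1.7105178 × 931.49 = 1593.33 MeV
Per nucleus in joules: 1593.33 MeV × 1.602e-13 J/MeV = 2.5525e-10 J
Per mole: 2.5525e-10 J × 6.022e23 mol⁻¹ = 1.5371e+14 J/mol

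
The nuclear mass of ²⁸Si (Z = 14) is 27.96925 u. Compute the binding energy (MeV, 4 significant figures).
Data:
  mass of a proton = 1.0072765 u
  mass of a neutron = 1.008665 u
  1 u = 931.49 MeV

Total constituent mass: 14 × 1.0072765 + 14 × 1.008665 = 28.2231810 u
Δm = 28.2231810 − 27.96925 = 0.2539310 u
Converting to energy: 0.2539310 u × 931.49 MeV/u = 236.534 MeV

236.5 MeV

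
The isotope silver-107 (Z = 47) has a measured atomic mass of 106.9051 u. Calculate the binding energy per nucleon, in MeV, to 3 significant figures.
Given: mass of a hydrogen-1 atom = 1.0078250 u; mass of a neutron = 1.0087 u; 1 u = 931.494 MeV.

Mass of separated nucleons = 47(1.0078250) + 60(1.0087) = 47.3677750 + 60.5220 = 107.8897750 u
The mass defect is 107.8897750 − 106.9051 = 0.9846750 u.
E_B = 0.9846750 × 931.494 = 917.219 MeV
Per nucleon: 917.219 / 107 = 8.572 MeV

8.57 MeV/nucleon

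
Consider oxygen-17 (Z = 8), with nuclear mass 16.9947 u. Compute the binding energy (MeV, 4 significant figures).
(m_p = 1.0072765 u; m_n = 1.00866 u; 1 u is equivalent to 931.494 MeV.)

131.8 MeV

The nucleus contains 8 protons and 17 − 8 = 9 neutrons.
Total constituent mass: 8 × 1.0072765 + 9 × 1.00866 = 17.1361520 u
The mass defect is 17.1361520 − 16.9947 = 0.1414520 u.
Converting to energy: 0.1414520 u × 931.494 MeV/u = 131.762 MeV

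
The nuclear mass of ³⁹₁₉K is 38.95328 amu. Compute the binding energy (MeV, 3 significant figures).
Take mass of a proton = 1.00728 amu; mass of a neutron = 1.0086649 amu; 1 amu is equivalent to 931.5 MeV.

Σm = 19·m_p + 20·m_n = 19.13832 + 20.1732980 = 39.3116180 amu
Mass defect Δm = 39.3116180 − 38.95328 = 0.3583380 amu
Binding energy = Δm·c² = 0.3583380 × 931.5 MeV/amu = 333.792 MeV

334 MeV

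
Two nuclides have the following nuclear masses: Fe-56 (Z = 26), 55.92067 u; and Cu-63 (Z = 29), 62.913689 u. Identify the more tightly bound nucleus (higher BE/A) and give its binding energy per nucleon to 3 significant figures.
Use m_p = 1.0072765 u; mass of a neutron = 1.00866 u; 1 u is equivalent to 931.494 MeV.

Fe-56: Σm = 26(1.0072765) + 30(1.00866) = 56.4489890 u; Δm = 0.5283190 u; E_B = 492.13 MeV; E_B/A = 8.788 MeV
Cu-63: Σm = 29(1.0072765) + 34(1.00866) = 63.5054585 u; Δm = 0.5917695 u; E_B = 551.23 MeV; E_B/A = 8.750 MeV
Fe-56 has the higher binding energy per nucleon, so it is the more tightly bound nucleus.

Fe-56; 8.79 MeV/nucleon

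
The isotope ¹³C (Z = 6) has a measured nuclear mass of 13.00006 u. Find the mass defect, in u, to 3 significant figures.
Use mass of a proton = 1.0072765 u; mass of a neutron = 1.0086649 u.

With 6 protons and 7 neutrons (A = 13):
Total constituent mass: 6 × 1.0072765 + 7 × 1.0086649 = 13.1043133 u
Δm = 13.1043133 − 13.00006 = 0.1042533 u

0.104 u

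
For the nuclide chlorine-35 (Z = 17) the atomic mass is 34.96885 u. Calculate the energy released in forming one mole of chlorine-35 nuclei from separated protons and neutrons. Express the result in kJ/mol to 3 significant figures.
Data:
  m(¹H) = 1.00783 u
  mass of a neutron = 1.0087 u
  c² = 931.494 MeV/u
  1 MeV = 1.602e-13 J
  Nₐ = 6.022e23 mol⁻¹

2.88e+10 kJ/mol

Mass of separated nucleons = 17(1.00783) + 18(1.0087) = 17.13311 + 18.1566 = 35.28971 u
Δm = 35.28971 − 34.96885 = 0.32086 u
Converting to energy: 0.32086 u × 931.494 MeV/u = 298.879 MeV
Per nucleus in joules: 298.879 MeV × 1.602e-13 J/MeV = 4.7880e-11 J
Per mole: 4.7880e-11 J × 6.022e23 mol⁻¹ = 2.8833e+13 J/mol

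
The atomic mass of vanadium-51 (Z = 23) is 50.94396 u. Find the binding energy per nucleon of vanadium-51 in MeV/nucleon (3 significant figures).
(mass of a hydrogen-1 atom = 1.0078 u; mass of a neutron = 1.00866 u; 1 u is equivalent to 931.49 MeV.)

8.73 MeV/nucleon

With 23 protons and 28 neutrons (A = 51):
Σm = 23·m(¹H) + 28·m_n = 23.1794 + 28.24248 = 51.42188 u
Mass defect Δm = 51.42188 − 50.94396 = 0.47792 u
Converting to energy: 0.47792 u × 931.49 MeV/u = 445.178 MeV
Per nucleon: 445.178 / 51 = 8.729 MeV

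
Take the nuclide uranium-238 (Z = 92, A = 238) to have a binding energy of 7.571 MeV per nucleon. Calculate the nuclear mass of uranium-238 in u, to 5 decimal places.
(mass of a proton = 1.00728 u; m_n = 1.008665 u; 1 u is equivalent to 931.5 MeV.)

Total binding energy = 238 × 7.571 = 1801.898 MeV
Mass defect = 1801.898 MeV / (931.5 MeV/u) = 1.9344047 u
Constituent mass = 92(1.00728) + 146(1.008665) = 239.934850 u
Nuclear mass = 239.934850 − 1.9344047 = 238.0004453 u ≈ 238.00045 u (to 5 decimal places)

238.00045 u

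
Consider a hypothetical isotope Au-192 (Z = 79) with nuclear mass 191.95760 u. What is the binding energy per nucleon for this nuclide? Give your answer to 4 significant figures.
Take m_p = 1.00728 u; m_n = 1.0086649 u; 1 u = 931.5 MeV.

7.746 MeV/nucleon

The nucleus contains 79 protons and 192 − 79 = 113 neutrons.
Mass of separated nucleons = 79(1.00728) + 113(1.0086649) = 79.57512 + 113.9791337 = 193.5542537 u
The mass defect is 193.5542537 − 191.95760 = 1.5966537 u.
Binding energy = Δm·c² = 1.5966537 × 931.5 MeV/u = 1487.28 MeV
BE/A = 1487.28 MeV / 192 = 7.746 MeV/nucleon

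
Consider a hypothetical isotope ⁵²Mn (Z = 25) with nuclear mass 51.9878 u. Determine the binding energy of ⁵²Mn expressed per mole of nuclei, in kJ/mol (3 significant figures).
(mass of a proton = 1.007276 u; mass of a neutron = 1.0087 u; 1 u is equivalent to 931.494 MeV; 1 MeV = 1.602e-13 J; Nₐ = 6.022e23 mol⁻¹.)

3.86e+10 kJ/mol

The nucleus contains 25 protons and 52 − 25 = 27 neutrons.
Σm = 25·m_p + 27·m_n = 25.181900 + 27.2349 = 52.416800 u
Δm = 52.416800 − 51.9878 = 0.429000 u
Binding energy = Δm·c² = 0.429000 × 931.494 MeV/u = 399.611 MeV
Per nucleus in joules: 399.611 MeV × 1.602e-13 J/MeV = 6.4018e-11 J
Per mole: 6.4018e-11 J × 6.022e23 mol⁻¹ = 3.8552e+13 J/mol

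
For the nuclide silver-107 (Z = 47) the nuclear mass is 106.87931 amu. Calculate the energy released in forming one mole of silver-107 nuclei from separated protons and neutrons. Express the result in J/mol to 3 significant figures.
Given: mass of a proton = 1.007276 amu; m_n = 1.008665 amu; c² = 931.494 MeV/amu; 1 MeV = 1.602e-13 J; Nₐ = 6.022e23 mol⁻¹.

Σm = 47·m_p + 60·m_n = 47.341972 + 60.519900 = 107.861872 amu
The mass defect is 107.861872 − 106.87931 = 0.982562 amu.
E_B = 0.982562 × 931.494 = 915.251 MeV
Per nucleus in joules: 915.251 MeV × 1.602e-13 J/MeV = 1.4662e-10 J
Per mole: 1.4662e-10 J × 6.022e23 mol⁻¹ = 8.8295e+13 J/mol

8.83e+13 J/mol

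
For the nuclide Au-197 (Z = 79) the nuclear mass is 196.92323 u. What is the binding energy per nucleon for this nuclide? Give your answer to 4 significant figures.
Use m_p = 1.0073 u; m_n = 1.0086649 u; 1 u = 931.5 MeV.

7.925 MeV/nucleon

The nucleus contains 79 protons and 197 − 79 = 118 neutrons.
Σm = 79·m_p + 118·m_n = 79.5767 + 119.0224582 = 198.5991582 u
Δm = 198.5991582 − 196.92323 = 1.6759282 u
E_B = 1.6759282 × 931.5 = 1561.13 MeV
Per nucleon: 1561.13 / 197 = 7.925 MeV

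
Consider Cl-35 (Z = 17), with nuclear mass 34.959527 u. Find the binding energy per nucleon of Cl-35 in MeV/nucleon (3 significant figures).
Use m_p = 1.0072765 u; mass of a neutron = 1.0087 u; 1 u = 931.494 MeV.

The nucleus contains 17 protons and 35 − 17 = 18 neutrons.
Σm = 17·m_p + 18·m_n = 17.1237005 + 18.1566 = 35.2803005 u
Mass defect Δm = 35.2803005 − 34.959527 = 0.3207735 u
E_B = 0.3207735 × 931.494 = 298.799 MeV
Per nucleon: 298.799 / 35 = 8.537 MeV

8.54 MeV/nucleon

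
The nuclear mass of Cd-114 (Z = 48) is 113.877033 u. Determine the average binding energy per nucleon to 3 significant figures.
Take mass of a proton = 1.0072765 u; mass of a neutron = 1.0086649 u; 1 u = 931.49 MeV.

Mass of separated nucleons = 48(1.0072765) + 66(1.0086649) = 48.3492720 + 66.5718834 = 114.9211554 u
Mass defect Δm = 114.9211554 − 113.877033 = 1.0441224 u
Converting to energy: 1.0441224 u × 931.49 MeV/u = 972.590 MeV
Dividing by A = 114 gives 8.531 MeV per nucleon.

8.53 MeV/nucleon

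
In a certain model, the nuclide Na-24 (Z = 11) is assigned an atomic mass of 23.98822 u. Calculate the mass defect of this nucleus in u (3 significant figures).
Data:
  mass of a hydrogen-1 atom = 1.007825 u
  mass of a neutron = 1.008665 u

Z = 11, so N = A − Z = 24 − 11 = 13.
Mass of separated nucleons = 11(1.007825) + 13(1.008665) = 11.086075 + 13.112645 = 24.198720 u
Δm = 24.198720 − 23.98822 = 0.210500 u

0.211 u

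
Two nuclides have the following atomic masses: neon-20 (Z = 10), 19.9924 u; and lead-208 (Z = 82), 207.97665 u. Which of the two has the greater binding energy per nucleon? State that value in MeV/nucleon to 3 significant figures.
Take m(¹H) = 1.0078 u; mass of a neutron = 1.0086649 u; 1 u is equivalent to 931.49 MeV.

neon-20: Σm = 10(1.0078) + 10(1.0086649) = 20.1646490 u; Δm = 0.1722490 u; E_B = 160.448 MeV; E_B/A = 8.022 MeV
lead-208: Σm = 82(1.0078) + 126(1.0086649) = 209.7313774 u; Δm = 1.7547274 u; E_B = 1634.5 MeV; E_B/A = 7.858 MeV
neon-20 has the higher binding energy per nucleon, so it is the more tightly bound nucleus.

neon-20; 8.02 MeV/nucleon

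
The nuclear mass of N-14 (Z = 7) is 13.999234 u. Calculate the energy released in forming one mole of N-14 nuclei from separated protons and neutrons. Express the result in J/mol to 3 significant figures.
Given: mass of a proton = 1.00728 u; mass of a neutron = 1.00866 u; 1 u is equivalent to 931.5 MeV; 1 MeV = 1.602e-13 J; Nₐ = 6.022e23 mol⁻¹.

With 7 protons and 7 neutrons (A = 14):
Mass of separated nucleons = 7(1.00728) + 7(1.00866) = 7.05096 + 7.06062 = 14.11158 u
The mass defect is 14.11158 − 13.999234 = 0.112346 u.
Binding energy = Δm·c² = 0.112346 × 931.5 MeV/u = 104.650 MeV
Per nucleus in joules: 104.650 MeV × 1.602e-13 J/MeV = 1.6765e-11 J
Per mole: 1.6765e-11 J × 6.022e23 mol⁻¹ = 1.0096e+13 J/mol

1.01e+13 J/mol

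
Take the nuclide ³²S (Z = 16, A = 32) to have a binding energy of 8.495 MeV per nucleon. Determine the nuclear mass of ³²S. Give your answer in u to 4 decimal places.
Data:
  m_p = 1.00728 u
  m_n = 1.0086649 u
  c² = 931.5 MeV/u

31.9633 u

Total binding energy = 32 × 8.495 = 271.840 MeV
Mass defect = 271.840 MeV / (931.5 MeV/u) = 0.291830 u
Constituent mass = 16(1.00728) + 16(1.0086649) = 32.2551184 u
Nuclear mass = 32.2551184 − 0.291830 = 31.9632884 u ≈ 31.9633 u (to 4 decimal places)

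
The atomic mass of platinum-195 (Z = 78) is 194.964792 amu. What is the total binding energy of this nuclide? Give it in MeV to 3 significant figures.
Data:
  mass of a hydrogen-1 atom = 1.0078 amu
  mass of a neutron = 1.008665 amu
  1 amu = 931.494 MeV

1540 MeV

Z = 78, so N = A − Z = 195 − 78 = 117.
Total constituent mass: 78 × 1.0078 + 117 × 1.008665 = 196.622205 amu
The mass defect is 196.622205 − 194.964792 = 1.657413 amu.
Binding energy = Δm·c² = 1.657413 × 931.494 MeV/amu = 1543.87 MeV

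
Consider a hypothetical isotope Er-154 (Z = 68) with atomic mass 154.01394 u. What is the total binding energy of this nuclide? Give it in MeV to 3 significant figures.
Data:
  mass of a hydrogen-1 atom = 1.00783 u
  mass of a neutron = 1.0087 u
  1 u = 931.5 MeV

1180 MeV

Z = 68, so N = A − Z = 154 − 68 = 86.
Mass of separated nucleons = 68(1.00783) + 86(1.0087) = 68.53244 + 86.7482 = 155.28064 u
Δm = 155.28064 − 154.01394 = 1.26670 u
Binding energy = Δm·c² = 1.26670 × 931.5 MeV/u = 1179.93 MeV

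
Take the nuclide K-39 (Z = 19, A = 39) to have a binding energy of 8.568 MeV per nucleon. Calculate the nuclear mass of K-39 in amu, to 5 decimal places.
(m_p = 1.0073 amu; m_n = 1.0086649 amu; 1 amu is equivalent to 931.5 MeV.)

38.95327 amu

Total binding energy = 39 × 8.568 = 334.152 MeV
Mass defect = 334.152 MeV / (931.5 MeV/amu) = 0.3587246 amu
Constituent mass = 19(1.0073) + 20(1.0086649) = 39.3119980 amu
Nuclear mass = 39.3119980 − 0.3587246 = 38.9532734 amu ≈ 38.95327 amu (to 5 decimal places)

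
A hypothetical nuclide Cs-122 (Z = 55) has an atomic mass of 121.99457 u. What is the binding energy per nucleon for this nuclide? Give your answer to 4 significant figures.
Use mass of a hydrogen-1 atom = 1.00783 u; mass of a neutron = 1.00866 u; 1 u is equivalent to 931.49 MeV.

7.760 MeV/nucleon

The nucleus contains 55 protons and 122 − 55 = 67 neutrons.
Total constituent mass: 55 × 1.00783 + 67 × 1.00866 = 123.01087 u
Δm = 123.01087 − 121.99457 = 1.01630 u
Converting to energy: 1.01630 u × 931.49 MeV/u = 946.673 MeV
Per nucleon: 946.673 / 122 = 7.760 MeV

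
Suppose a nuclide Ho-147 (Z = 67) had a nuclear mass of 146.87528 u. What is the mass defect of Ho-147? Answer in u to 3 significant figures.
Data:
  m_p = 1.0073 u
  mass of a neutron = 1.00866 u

Mass of separated nucleons = 67(1.0073) + 80(1.00866) = 67.4891 + 80.69280 = 148.18190 u
Δm = 148.18190 − 146.87528 = 1.30662 u

1.31 u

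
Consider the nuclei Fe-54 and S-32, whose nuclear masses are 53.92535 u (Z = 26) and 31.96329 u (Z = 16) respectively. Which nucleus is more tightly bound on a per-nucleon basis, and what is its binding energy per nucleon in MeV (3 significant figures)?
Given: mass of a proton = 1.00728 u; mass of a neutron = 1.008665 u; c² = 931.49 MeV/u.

Fe-54; 8.74 MeV/nucleon

Fe-54: Σm = 26(1.00728) + 28(1.008665) = 54.431900 u; Δm = 0.506550 u; E_B = 471.85 MeV; E_B/A = 8.738 MeV
S-32: Σm = 16(1.00728) + 16(1.008665) = 32.255120 u; Δm = 0.291830 u; E_B = 271.837 MeV; E_B/A = 8.4949 MeV
Fe-54 has the higher binding energy per nucleon, so it is the more tightly bound nucleus.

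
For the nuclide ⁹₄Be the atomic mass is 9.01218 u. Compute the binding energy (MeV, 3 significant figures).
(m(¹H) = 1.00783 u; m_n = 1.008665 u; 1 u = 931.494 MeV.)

58.2 MeV

With 4 protons and 5 neutrons (A = 9):
Mass of separated nucleons = 4(1.00783) + 5(1.008665) = 4.03132 + 5.043325 = 9.074645 u
Δm = 9.074645 − 9.01218 = 0.062465 u
Binding energy = Δm·c² = 0.062465 × 931.494 MeV/u = 58.1858 MeV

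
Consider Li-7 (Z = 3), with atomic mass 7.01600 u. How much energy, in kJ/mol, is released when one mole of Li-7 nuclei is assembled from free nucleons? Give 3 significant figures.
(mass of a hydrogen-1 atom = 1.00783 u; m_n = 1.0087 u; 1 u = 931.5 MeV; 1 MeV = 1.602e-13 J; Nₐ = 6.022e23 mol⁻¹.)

With 3 protons and 4 neutrons (A = 7):
Total constituent mass: 3 × 1.00783 + 4 × 1.0087 = 7.05829 u
The mass defect is 7.05829 − 7.01600 = 0.04229 u.
Binding energy = Δm·c² = 0.04229 × 931.5 MeV/u = 39.3931 MeV
Per nucleus in joules: 39.3931 MeV × 1.602e-13 J/MeV = 6.3108e-12 J
Per mole: 6.3108e-12 J × 6.022e23 mol⁻¹ = 3.8004e+12 J/mol

3.80e+09 kJ/mol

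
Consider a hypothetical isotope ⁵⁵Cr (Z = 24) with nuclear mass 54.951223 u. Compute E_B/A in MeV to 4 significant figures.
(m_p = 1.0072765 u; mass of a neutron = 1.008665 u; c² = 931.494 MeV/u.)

Σm = 24·m_p + 31·m_n = 24.1746360 + 31.268615 = 55.4432510 u
The mass defect is 55.4432510 − 54.951223 = 0.4920280 u.
Binding energy = Δm·c² = 0.4920280 × 931.494 MeV/u = 458.321 MeV
BE/A = 458.321 MeV / 55 = 8.333 MeV/nucleon

8.333 MeV/nucleon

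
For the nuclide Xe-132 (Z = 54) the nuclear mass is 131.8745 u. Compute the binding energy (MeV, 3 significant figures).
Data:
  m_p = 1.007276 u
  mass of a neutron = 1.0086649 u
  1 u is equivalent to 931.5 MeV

Σm = 54·m_p + 78·m_n = 54.392904 + 78.6758622 = 133.0687662 u
Mass defect Δm = 133.0687662 − 131.8745 = 1.1942662 u
Converting to energy: 1.1942662 u × 931.5 MeV/u = 1112.46 MeV

1110 MeV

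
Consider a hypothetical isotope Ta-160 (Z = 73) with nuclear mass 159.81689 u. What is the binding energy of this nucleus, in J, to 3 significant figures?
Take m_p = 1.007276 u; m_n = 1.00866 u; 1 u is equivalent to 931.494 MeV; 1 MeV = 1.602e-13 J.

The nucleus contains 73 protons and 160 − 73 = 87 neutrons.
Total constituent mass: 73 × 1.007276 + 87 × 1.00866 = 161.284568 u
Mass defect Δm = 161.284568 − 159.81689 = 1.467678 u
Binding energy = Δm·c² = 1.467678 × 931.494 MeV/u = 1367.13 MeV
In joules: 1367.13 MeV × 1.602e-13 J/MeV = 2.1901e-10 J

2.19e-10 J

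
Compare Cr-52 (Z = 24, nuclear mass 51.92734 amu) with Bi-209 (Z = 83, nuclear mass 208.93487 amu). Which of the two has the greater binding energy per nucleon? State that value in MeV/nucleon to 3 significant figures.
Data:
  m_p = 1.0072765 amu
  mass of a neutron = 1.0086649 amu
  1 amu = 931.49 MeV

Cr-52; 8.78 MeV/nucleon

Cr-52: Σm = 24(1.0072765) + 28(1.0086649) = 52.4172532 amu; Δm = 0.4899132 amu; E_B = 456.35 MeV; E_B/A = 8.776 MeV
Bi-209: Σm = 83(1.0072765) + 126(1.0086649) = 210.6957269 amu; Δm = 1.7608569 amu; E_B = 1640.2 MeV; E_B/A = 7.848 MeV
Cr-52 has the higher binding energy per nucleon, so it is the more tightly bound nucleus.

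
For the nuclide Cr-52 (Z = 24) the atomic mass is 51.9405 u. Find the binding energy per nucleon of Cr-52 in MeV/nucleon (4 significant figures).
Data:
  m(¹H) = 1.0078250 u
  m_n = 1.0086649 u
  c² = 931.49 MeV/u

8.776 MeV/nucleon

The nucleus contains 24 protons and 52 − 24 = 28 neutrons.
Σm = 24·m(¹H) + 28·m_n = 24.1878000 + 28.2426172 = 52.4304172 u
Mass defect Δm = 52.4304172 − 51.9405 = 0.4899172 u
E_B = 0.4899172 × 931.49 = 456.353 MeV
Dividing by A = 52 gives 8.776 MeV per nucleon.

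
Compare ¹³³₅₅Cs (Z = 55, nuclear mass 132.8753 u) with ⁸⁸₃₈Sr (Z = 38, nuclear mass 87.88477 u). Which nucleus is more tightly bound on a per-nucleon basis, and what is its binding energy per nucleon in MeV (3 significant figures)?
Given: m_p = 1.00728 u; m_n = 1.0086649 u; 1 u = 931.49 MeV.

⁸⁸₃₈Sr; 8.73 MeV/nucleon

¹³³₅₅Cs: Σm = 55(1.00728) + 78(1.0086649) = 134.0762622 u; Δm = 1.2009622 u; E_B = 1118.7 MeV; E_B/A = 8.411 MeV
⁸⁸₃₈Sr: Σm = 38(1.00728) + 50(1.0086649) = 88.7098850 u; Δm = 0.8251150 u; E_B = 768.59 MeV; E_B/A = 8.734 MeV
⁸⁸₃₈Sr has the higher binding energy per nucleon, so it is the more tightly bound nucleus.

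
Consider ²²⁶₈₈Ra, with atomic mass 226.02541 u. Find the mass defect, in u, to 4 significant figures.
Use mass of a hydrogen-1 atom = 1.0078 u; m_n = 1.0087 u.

The nucleus contains 88 protons and 226 − 88 = 138 neutrons.
Mass of separated nucleons = 88(1.0078) + 138(1.0087) = 88.6864 + 139.2006 = 227.8870 u
Mass defect Δm = 227.8870 − 226.02541 = 1.86159 u

1.862 u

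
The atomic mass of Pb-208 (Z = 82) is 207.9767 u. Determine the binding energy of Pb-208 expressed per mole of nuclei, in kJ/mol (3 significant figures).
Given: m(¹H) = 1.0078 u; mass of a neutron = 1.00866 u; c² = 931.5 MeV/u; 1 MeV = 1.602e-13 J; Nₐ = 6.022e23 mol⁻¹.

1.58e+11 kJ/mol

With 82 protons and 126 neutrons (A = 208):
Mass of separated nucleons = 82(1.0078) + 126(1.00866) = 82.6396 + 127.09116 = 209.73076 u
Δm = 209.73076 − 207.9767 = 1.75406 u
Binding energy = Δm·c² = 1.75406 × 931.5 MeV/u = 1633.91 MeV
Per nucleus in joules: 1633.91 MeV × 1.602e-13 J/MeV = 2.6175e-10 J
Per mole: 2.6175e-10 J × 6.022e23 mol⁻¹ = 1.5763e+14 J/mol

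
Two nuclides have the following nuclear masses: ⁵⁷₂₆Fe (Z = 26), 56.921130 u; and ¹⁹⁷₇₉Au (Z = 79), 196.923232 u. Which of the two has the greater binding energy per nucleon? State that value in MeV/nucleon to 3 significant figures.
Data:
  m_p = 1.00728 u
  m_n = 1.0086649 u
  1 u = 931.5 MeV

⁵⁷₂₆Fe: Σm = 26(1.00728) + 31(1.0086649) = 57.4578919 u; Δm = 0.5367619 u; E_B = 499.99 MeV; E_B/A = 8.772 MeV
¹⁹⁷₇₉Au: Σm = 79(1.00728) + 118(1.0086649) = 198.5975782 u; Δm = 1.6743462 u; E_B = 1559.7 MeV; E_B/A = 7.917 MeV
⁵⁷₂₆Fe has the higher binding energy per nucleon, so it is the more tightly bound nucleus.

⁵⁷₂₆Fe; 8.77 MeV/nucleon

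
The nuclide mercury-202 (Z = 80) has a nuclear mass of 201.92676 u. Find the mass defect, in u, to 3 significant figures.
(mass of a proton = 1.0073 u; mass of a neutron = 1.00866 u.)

1.71 u

The nucleus contains 80 protons and 202 − 80 = 122 neutrons.
Mass of separated nucleons = 80(1.0073) + 122(1.00866) = 80.5840 + 123.05652 = 203.64052 u
Δm = 203.64052 − 201.92676 = 1.71376 u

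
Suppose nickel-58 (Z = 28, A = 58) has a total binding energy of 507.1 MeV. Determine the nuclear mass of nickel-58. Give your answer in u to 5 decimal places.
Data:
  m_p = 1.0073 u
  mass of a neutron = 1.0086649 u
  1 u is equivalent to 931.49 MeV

57.91995 u

Mass defect = 507.1 MeV / (931.49 MeV/u) = 0.5443966 u
Constituent mass = 28(1.0073) + 30(1.0086649) = 58.4643470 u
Nuclear mass = 58.4643470 − 0.5443966 = 57.9199504 u ≈ 57.91995 u (to 5 decimal places)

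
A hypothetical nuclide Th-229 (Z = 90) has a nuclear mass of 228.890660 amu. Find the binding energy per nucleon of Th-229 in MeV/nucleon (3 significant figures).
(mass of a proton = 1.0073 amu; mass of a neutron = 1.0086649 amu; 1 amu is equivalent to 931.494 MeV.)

Mass of separated nucleons = 90(1.0073) + 139(1.0086649) = 90.6570 + 140.2044211 = 230.8614211 amu
Δm = 230.8614211 − 228.890660 = 1.9707611 amu
E_B = 1.9707611 × 931.494 = 1835.75 MeV
Per nucleon: 1835.75 / 229 = 8.016 MeV

8.02 MeV/nucleon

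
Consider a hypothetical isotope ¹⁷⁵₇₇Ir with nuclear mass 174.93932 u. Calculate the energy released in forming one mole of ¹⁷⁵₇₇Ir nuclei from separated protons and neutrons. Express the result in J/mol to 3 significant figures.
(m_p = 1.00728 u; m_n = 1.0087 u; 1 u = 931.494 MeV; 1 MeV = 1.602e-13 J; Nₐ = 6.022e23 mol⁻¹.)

1.32e+14 J/mol

The nucleus contains 77 protons and 175 − 77 = 98 neutrons.
Σm = 77·m_p + 98·m_n = 77.56056 + 98.8526 = 176.41316 u
Mass defect Δm = 176.41316 − 174.93932 = 1.47384 u
E_B = 1.47384 × 931.494 = 1372.87 MeV
Per nucleus in joules: 1372.87 MeV × 1.602e-13 J/MeV = 2.1993e-10 J
Per mole: 2.1993e-10 J × 6.022e23 mol⁻¹ = 1.3244e+14 J/mol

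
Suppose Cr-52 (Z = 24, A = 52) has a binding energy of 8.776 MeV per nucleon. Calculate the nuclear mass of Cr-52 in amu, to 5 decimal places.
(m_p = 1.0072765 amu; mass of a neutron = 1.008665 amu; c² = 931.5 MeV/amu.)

Total binding energy = 52 × 8.776 = 456.352 MeV
Mass defect = 456.352 MeV / (931.5 MeV/amu) = 0.4899109 amu
Constituent mass = 24(1.0072765) + 28(1.008665) = 52.4172560 amu
Nuclear mass = 52.4172560 − 0.4899109 = 51.9273451 amu ≈ 51.92735 amu (to 5 decimal places)

51.92735 amu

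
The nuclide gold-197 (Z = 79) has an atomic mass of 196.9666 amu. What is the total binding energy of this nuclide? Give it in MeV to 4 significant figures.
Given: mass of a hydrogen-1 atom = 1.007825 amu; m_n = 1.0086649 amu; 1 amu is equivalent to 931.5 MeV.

Z = 79, so N = A − Z = 197 − 79 = 118.
Mass of separated nucleons = 79(1.007825) + 118(1.0086649) = 79.618175 + 119.0224582 = 198.6406332 amu
Δm = 198.6406332 − 196.9666 = 1.6740332 amu
Binding energy = Δm·c² = 1.6740332 × 931.5 MeV/amu = 1559.36 MeV

1559 MeV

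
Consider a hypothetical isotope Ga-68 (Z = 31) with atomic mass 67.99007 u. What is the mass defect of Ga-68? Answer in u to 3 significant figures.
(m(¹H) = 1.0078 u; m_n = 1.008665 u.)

Σm = 31·m(¹H) + 37·m_n = 31.2418 + 37.320605 = 68.562405 u
Δm = 68.562405 − 67.99007 = 0.572335 u

0.572 u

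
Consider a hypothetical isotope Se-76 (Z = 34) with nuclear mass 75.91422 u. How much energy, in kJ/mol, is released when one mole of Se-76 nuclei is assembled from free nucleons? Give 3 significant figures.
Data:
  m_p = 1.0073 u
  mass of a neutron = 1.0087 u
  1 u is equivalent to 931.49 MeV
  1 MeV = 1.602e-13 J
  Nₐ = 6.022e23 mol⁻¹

6.28e+10 kJ/mol

Σm = 34·m_p + 42·m_n = 34.2482 + 42.3654 = 76.6136 u
The mass defect is 76.6136 − 75.91422 = 0.69938 u.
Binding energy = Δm·c² = 0.69938 × 931.49 MeV/u = 651.465 MeV
Per nucleus in joules: 651.465 MeV × 1.602e-13 J/MeV = 1.0436e-10 J
Per mole: 1.0436e-10 J × 6.022e23 mol⁻¹ = 6.2846e+13 J/mol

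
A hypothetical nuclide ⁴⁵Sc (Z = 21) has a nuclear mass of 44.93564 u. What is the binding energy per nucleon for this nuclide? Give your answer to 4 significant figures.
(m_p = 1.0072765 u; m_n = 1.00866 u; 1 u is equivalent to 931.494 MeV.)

8.798 MeV/nucleon

Σm = 21·m_p + 24·m_n = 21.1528065 + 24.20784 = 45.3606465 u
The mass defect is 45.3606465 − 44.93564 = 0.4250065 u.
Converting to energy: 0.4250065 u × 931.494 MeV/u = 395.891 MeV
BE/A = 395.891 MeV / 45 = 8.798 MeV/nucleon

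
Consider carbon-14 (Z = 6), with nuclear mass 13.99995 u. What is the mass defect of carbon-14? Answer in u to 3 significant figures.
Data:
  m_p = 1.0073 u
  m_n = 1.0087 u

Z = 6, so N = A − Z = 14 − 6 = 8.
Σm = 6·m_p + 8·m_n = 6.0438 + 8.0696 = 14.1134 u
Δm = 14.1134 − 13.99995 = 0.11345 u

0.113 u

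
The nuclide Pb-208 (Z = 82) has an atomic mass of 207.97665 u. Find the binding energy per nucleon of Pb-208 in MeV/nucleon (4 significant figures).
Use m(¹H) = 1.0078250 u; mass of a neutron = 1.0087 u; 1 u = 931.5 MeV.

7.887 MeV/nucleon

Z = 82, so N = A − Z = 208 − 82 = 126.
Σm = 82·m(¹H) + 126·m_n = 82.6416500 + 127.0962 = 209.7378500 u
Δm = 209.7378500 − 207.97665 = 1.7612000 u
Binding energy = Δm·c² = 1.7612000 × 931.5 MeV/u = 1640.56 MeV
BE/A = 1640.56 MeV / 208 = 7.887 MeV/nucleon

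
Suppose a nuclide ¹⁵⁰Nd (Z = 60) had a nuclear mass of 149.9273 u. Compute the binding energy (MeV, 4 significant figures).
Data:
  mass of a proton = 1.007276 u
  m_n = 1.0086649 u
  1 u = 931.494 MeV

Total constituent mass: 60 × 1.007276 + 90 × 1.0086649 = 151.2164010 u
Δm = 151.2164010 − 149.9273 = 1.2891010 u
E_B = 1.2891010 × 931.494 = 1200.79 MeV

1201 MeV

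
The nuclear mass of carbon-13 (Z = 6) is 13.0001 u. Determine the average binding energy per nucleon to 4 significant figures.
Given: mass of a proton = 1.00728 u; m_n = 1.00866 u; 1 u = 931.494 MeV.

The nucleus contains 6 protons and 13 − 6 = 7 neutrons.
Σm = 6·m_p + 7·m_n = 6.04368 + 7.06062 = 13.10430 u
Mass defect Δm = 13.10430 − 13.0001 = 0.10420 u
E_B = 0.10420 × 931.494 = 97.0617 MeV
Per nucleon: 97.0617 / 13 = 7.466 MeV

7.466 MeV/nucleon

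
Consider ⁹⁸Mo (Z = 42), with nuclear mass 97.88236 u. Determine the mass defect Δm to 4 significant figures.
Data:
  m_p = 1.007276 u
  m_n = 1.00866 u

0.9082 u

Σm = 42·m_p + 56·m_n = 42.305592 + 56.48496 = 98.790552 u
Mass defect Δm = 98.790552 − 97.88236 = 0.908192 u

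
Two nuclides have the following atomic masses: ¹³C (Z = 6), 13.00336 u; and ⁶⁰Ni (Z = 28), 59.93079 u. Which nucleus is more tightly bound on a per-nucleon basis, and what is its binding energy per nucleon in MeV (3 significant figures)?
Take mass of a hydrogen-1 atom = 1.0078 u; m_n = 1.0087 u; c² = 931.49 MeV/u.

¹³C: Σm = 6(1.0078) + 7(1.0087) = 13.1077 u; Δm = 0.10434 u; E_B = 97.192 MeV; E_B/A = 7.476 MeV
⁶⁰Ni: Σm = 28(1.0078) + 32(1.0087) = 60.4968 u; Δm = 0.56601 u; E_B = 527.23 MeV; E_B/A = 8.787 MeV
⁶⁰Ni has the higher binding energy per nucleon, so it is the more tightly bound nucleus.

⁶⁰Ni; 8.79 MeV/nucleon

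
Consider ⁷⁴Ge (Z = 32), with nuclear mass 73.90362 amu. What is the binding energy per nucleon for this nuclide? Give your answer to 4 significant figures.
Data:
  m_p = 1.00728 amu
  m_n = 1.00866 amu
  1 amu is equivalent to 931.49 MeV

Z = 32, so N = A − Z = 74 − 32 = 42.
Total constituent mass: 32 × 1.00728 + 42 × 1.00866 = 74.59668 amu
Mass defect Δm = 74.59668 − 73.90362 = 0.69306 amu
Converting to energy: 0.69306 amu × 931.49 MeV/amu = 645.578 MeV
Per nucleon: 645.578 / 74 = 8.724 MeV

8.724 MeV/nucleon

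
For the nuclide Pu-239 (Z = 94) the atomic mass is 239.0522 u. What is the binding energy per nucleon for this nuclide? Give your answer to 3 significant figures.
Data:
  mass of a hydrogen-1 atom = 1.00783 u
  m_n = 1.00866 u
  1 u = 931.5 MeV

7.56 MeV/nucleon

Z = 94, so N = A − Z = 239 − 94 = 145.
Σm = 94·m(¹H) + 145·m_n = 94.73602 + 146.25570 = 240.99172 u
Mass defect Δm = 240.99172 − 239.0522 = 1.93952 u
Binding energy = Δm·c² = 1.93952 × 931.5 MeV/u = 1806.66 MeV
Dividing by A = 239 gives 7.559 MeV per nucleon.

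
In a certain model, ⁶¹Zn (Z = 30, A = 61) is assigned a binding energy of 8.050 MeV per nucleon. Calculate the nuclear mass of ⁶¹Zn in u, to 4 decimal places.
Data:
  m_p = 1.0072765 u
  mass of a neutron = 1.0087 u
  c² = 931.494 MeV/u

Total binding energy = 61 × 8.050 = 491.050 MeV
Mass defect = 491.050 MeV / (931.494 MeV/u) = 0.527164 u
Constituent mass = 30(1.0072765) + 31(1.0087) = 61.4879950 u
Nuclear mass = 61.4879950 − 0.527164 = 60.9608310 u ≈ 60.9608 u (to 4 decimal places)

60.9608 u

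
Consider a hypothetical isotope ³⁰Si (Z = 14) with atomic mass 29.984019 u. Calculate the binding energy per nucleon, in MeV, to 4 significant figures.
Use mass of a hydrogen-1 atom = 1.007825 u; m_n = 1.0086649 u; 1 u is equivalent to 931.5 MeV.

The nucleus contains 14 protons and 30 − 14 = 16 neutrons.
Total constituent mass: 14 × 1.007825 + 16 × 1.0086649 = 30.2481884 u
Δm = 30.2481884 − 29.984019 = 0.2641694 u
Binding energy = Δm·c² = 0.2641694 × 931.5 MeV/u = 246.074 MeV
Per nucleon: 246.074 / 30 = 8.202 MeV

8.202 MeV/nucleon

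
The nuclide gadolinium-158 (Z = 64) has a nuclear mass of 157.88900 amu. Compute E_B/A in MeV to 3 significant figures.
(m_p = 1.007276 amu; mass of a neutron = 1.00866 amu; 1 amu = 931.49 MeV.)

8.20 MeV/nucleon

With 64 protons and 94 neutrons (A = 158):
Mass of separated nucleons = 64(1.007276) + 94(1.00866) = 64.465664 + 94.81404 = 159.279704 amu
Mass defect Δm = 159.279704 − 157.88900 = 1.390704 amu
E_B = 1.390704 × 931.49 = 1295.43 MeV
BE/A = 1295.43 MeV / 158 = 8.199 MeV/nucleon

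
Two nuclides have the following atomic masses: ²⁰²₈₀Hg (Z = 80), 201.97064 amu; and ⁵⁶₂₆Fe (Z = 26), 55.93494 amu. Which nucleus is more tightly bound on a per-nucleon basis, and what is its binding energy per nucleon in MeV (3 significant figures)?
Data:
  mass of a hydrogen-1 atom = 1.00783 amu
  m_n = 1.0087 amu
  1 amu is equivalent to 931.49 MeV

⁵⁶₂₆Fe; 8.81 MeV/nucleon

²⁰²₈₀Hg: Σm = 80(1.00783) + 122(1.0087) = 203.68780 amu; Δm = 1.71716 amu; E_B = 1599.5 MeV; E_B/A = 7.918 MeV
⁵⁶₂₆Fe: Σm = 26(1.00783) + 30(1.0087) = 56.46458 amu; Δm = 0.52964 amu; E_B = 493.35 MeV; E_B/A = 8.810 MeV
⁵⁶₂₆Fe has the higher binding energy per nucleon, so it is the more tightly bound nucleus.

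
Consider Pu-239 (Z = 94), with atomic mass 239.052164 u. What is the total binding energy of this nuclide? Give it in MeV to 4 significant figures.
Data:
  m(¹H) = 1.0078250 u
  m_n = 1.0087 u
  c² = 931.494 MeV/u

1812 MeV

Total constituent mass: 94 × 1.0078250 + 145 × 1.0087 = 240.9970500 u
Mass defect Δm = 240.9970500 − 239.052164 = 1.9448860 u
Converting to energy: 1.9448860 u × 931.494 MeV/u = 1811.65 MeV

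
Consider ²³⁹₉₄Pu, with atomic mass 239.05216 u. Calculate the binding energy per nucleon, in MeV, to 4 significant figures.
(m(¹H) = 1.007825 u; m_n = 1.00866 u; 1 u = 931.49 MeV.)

With 94 protons and 145 neutrons (A = 239):
Mass of separated nucleons = 94(1.007825) + 145(1.00866) = 94.735550 + 146.25570 = 240.991250 u
The mass defect is 240.991250 − 239.05216 = 1.939090 u.
Converting to energy: 1.939090 u × 931.49 MeV/u = 1806.243 MeV
BE/A = 1806.243 MeV / 239 = 7.558 MeV/nucleon

7.558 MeV/nucleon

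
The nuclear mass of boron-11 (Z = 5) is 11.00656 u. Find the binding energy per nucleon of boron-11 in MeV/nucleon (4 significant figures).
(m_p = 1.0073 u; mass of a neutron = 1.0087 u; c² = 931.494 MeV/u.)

6.956 MeV/nucleon

With 5 protons and 6 neutrons (A = 11):
Σm = 5·m_p + 6·m_n = 5.0365 + 6.0522 = 11.0887 u
Mass defect Δm = 11.0887 − 11.00656 = 0.08214 u
E_B = 0.08214 × 931.494 = 76.5129 MeV
BE/A = 76.5129 MeV / 11 = 6.956 MeV/nucleon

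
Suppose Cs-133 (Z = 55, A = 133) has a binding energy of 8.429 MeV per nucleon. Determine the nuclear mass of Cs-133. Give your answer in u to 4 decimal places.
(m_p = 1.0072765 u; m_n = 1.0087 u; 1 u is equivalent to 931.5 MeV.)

Total binding energy = 133 × 8.429 = 1121.057 MeV
Mass defect = 1121.057 MeV / (931.5 MeV/u) = 1.203497 u
Constituent mass = 55(1.0072765) + 78(1.0087) = 134.0788075 u
Nuclear mass = 134.0788075 − 1.203497 = 132.8753105 u ≈ 132.8753 u (to 4 decimal places)

132.8753 u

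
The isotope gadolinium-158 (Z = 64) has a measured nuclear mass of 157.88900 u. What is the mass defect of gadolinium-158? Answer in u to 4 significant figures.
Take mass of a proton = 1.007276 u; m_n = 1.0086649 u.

1.391 u

The nucleus contains 64 protons and 158 − 64 = 94 neutrons.
Total constituent mass: 64 × 1.007276 + 94 × 1.0086649 = 159.2801646 u
Mass defect Δm = 159.2801646 − 157.88900 = 1.3911646 u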